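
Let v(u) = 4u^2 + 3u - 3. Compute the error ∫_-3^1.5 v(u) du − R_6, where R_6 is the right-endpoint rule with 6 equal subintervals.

Exact integral: ∫_-3^1.5 v(u) du = 16.875.
R_6 = 13.5.
Error = 16.875 − 13.5 = 3.375.

3.375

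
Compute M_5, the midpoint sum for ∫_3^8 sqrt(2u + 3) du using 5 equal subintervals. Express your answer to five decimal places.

18.61068

Δu = (8 − 3)/5 = 1.
Midpoints: 3.5, 4.5, 5.5, 6.5, 7.5.
f(3.5) ≈ 3.16228, f(4.5) ≈ 3.46410, f(5.5) ≈ 3.74166, f(6.5) ≈ 4.00000, f(7.5) ≈ 4.24264.
Sum = Δu · [f(3.5) + f(4.5) + f(5.5) + f(6.5) + f(7.5)].
Sum ≈ 18.61068.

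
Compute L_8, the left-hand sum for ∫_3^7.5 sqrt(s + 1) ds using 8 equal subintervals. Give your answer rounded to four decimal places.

10.9282

Δs = (7.5 − 3)/8 = 0.5625.
Left endpoints: 3, 3.5625, 4.125, 4.6875, 5.25, 5.8125, 6.375, 6.9375.
f(3) ≈ 2.0000, f(3.5625) ≈ 2.1360, f(4.125) ≈ 2.2638, f(4.6875) ≈ 2.3848, f(5.25) ≈ 2.5000, f(5.8125) ≈ 2.6101, f(6.375) ≈ 2.7157, f(6.9375) ≈ 2.8174.
Sum = Δs · [f(3) + f(3.5625) + f(4.125) + ...].
Sum ≈ 10.9282.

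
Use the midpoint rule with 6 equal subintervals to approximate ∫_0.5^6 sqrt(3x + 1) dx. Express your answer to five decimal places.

Δx = (6 − 0.5)/6 = 11/12.
Midpoints: 23/24, 1.875, 67/24, 89/24, 4.625, 133/24.
f(23/24) ≈ 1.96850, f(1.875) ≈ 2.57391, f(67/24) ≈ 3.06186, f(89/24) ≈ 3.48210, f(4.625) ≈ 3.85681, f(133/24) ≈ 4.19821.
Sum = Δx · [f(23/24) + f(1.875) + f(67/24) + ...].
Sum ≈ 17.54628.

17.54628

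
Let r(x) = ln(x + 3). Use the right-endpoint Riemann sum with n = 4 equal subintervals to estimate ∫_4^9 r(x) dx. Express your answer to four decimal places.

Δx = (9 − 4)/4 = 1.25.
Right endpoints: 5.25, 6.5, 7.75, 9.
r(5.25) ≈ 2.1102, r(6.5) ≈ 2.2513, r(7.75) ≈ 2.3749, r(9) ≈ 2.4849.
Sum = Δx · [r(5.25) + r(6.5) + r(7.75) + r(9)].
Sum ≈ 11.5266.

11.5266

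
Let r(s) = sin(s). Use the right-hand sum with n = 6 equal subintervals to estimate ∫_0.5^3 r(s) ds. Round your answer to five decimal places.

1.77000

Δs = (3 − 0.5)/6 = 5/12.
Right endpoints: 11/12, 4/3, 1.75, 13/6, 31/12, 3.
r(11/12) ≈ 0.79358, r(4/3) ≈ 0.97194, r(1.75) ≈ 0.98399, r(13/6) ≈ 0.82766, r(31/12) ≈ 0.52971, r(3) ≈ 0.14112.
Sum = Δs · [r(11/12) + r(4/3) + r(1.75) + ...].
Sum ≈ 1.77000.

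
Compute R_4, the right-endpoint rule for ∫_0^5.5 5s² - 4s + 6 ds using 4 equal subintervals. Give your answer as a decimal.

Δs = (5.5 − 0)/4 = 1.375.
Right endpoints: 1.375, 2.75, 4.125, 5.5.
f(1.375) = 9.953125, f(2.75) = 32.8125, f(4.125) = 74.578125, f(5.5) = 135.25.
Sum = Δs · [f(1.375) + f(2.75) + f(4.125) + f(5.5)].
Sum = 347.31640625.

347.31640625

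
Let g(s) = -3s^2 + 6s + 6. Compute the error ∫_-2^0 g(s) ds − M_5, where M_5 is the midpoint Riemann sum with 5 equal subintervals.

-0.08

Exact integral: ∫_-2^0 g(s) ds = -8.
M_5 = -7.92.
Error = -8 − (-7.92) = -0.08.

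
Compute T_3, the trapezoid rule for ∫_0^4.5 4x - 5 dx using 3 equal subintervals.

18

Δx = (4.5 − 0)/3 = 1.5.
f(0) = -5, f(1.5) = 1, f(3) = 7, f(4.5) = 13.
T_3 = (Δx/2)·[f(x_0) + 2f(x_1) + 2f(x_2) + f(x_3)].
Sum = 18.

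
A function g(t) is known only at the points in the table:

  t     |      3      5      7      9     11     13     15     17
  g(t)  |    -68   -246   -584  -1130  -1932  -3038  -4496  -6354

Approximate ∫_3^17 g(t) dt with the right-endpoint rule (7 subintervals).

-35560

Δt = 2.
Sum = 2·[(-246) + (-584) + (-1130) + (-1932) + (-3038) + (-4496) + (-6354)] = -35560.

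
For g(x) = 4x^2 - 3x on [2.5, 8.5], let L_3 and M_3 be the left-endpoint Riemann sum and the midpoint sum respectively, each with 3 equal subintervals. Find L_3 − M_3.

L_3 = 469.
M_3 = 691.
L_3 − M_3 = -222.

-222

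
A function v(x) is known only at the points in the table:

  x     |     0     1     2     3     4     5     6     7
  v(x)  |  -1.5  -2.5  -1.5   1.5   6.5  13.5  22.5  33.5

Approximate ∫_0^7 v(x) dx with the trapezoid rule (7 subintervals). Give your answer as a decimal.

Δx = 1.
T_7 = (1/2)·[(-1.5) + 2·(-2.5) + 2·(-1.5) + 2·1.5 + 2·6.5 + 2·13.5 + 2·22.5 + 33.5] = 56.

56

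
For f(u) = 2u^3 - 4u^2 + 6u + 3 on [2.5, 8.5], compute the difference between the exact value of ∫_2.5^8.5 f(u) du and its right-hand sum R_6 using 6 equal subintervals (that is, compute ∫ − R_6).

-513.5

Exact integral: ∫_2.5^8.5 f(u) du = 2008.5.
R_6 = 2522.
Error = 2008.5 − 2522 = -513.5.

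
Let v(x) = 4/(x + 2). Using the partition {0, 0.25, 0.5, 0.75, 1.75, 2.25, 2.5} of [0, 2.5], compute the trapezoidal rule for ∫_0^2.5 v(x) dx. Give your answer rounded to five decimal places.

3.26759

Subinterval widths: 0.25, 0.25, 0.25, 1, 0.5, 0.25.
v(0) = 2, v(0.25) = 16/9, v(0.5) = 1.6, v(0.75) = 16/11, v(1.75) = 16/15, v(2.25) = 16/17, v(2.5) = 8/9.
On each subinterval the trapezoid contributes (Δx_i/2)·[v(x_{i-1}) + v(x_i)].
Sum ≈ 3.26759.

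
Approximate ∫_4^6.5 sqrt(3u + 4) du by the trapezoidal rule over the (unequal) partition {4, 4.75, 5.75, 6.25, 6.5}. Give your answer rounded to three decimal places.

Subinterval widths: 0.75, 1, 0.5, 0.25.
f(4) ≈ 4.000, f(4.75) ≈ 4.272, f(5.75) ≈ 4.610, f(6.25) ≈ 4.770, f(6.5) ≈ 4.848.
On each subinterval the trapezoid contributes (Δu_i/2)·[f(u_{i-1}) + f(u_i)].
Sum ≈ 11.090.

11.090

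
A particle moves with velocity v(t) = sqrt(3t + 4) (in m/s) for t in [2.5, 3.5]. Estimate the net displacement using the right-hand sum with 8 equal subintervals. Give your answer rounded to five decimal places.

Δt = (3.5 − 2.5)/8 = 0.125.
Right endpoints: 2.625, 2.75, 2.875, 3, 3.125, 3.25, 3.375, 3.5.
v(2.625) ≈ 3.44601, v(2.75) ≈ 3.50000, v(2.875) ≈ 3.55317, v(3) ≈ 3.60555, v(3.125) ≈ 3.65718, v(3.25) ≈ 3.70810, v(3.375) ≈ 3.75832, v(3.5) ≈ 3.80789.
Sum = Δt · [v(2.625) + v(2.75) + v(2.875) + ...].
Sum ≈ 3.62953.

3.62953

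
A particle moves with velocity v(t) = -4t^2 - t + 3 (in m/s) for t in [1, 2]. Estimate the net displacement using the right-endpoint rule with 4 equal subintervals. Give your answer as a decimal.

Δt = (2 − 1)/4 = 0.25.
Right endpoints: 1.25, 1.5, 1.75, 2.
v(1.25) = -4.5, v(1.5) = -7.5, v(1.75) = -11, v(2) = -15.
Sum = Δt · [v(1.25) + v(1.5) + v(1.75) + v(2)].
Sum = -9.5.

-9.5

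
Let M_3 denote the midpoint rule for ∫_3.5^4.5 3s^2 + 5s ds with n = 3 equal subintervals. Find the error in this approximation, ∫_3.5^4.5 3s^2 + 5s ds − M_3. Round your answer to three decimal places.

Exact integral: ∫_3.5^4.5 f(s) ds = 68.25.
M_3 ≈ 68.22222.
Error ≈ 68.25 − 68.22222 ≈ 0.028.

0.028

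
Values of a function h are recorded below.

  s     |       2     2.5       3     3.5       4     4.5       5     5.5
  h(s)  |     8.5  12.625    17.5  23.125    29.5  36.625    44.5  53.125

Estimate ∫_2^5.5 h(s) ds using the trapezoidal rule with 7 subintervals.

Δs = 0.5.
T_7 = (0.5/2)·[8.5 + 2·12.625 + 2·17.5 + 2·23.125 + 2·29.5 + 2·36.625 + 2·44.5 + 53.125] = 97.34375.

97.34375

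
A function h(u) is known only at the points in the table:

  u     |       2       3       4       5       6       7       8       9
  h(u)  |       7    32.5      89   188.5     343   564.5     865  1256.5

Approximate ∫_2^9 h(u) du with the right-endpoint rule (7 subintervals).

Δu = 1.
Sum = 1·[32.5 + 89 + 188.5 + 343 + 564.5 + 865 + 1256.5] = 3339.

3339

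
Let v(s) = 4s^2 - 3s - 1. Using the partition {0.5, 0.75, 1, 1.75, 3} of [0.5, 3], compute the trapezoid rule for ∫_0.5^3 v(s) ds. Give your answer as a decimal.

21.8125

Subinterval widths: 0.25, 0.25, 0.75, 1.25.
v(0.5) = -1.5, v(0.75) = -1, v(1) = 0, v(1.75) = 6, v(3) = 26.
On each subinterval the trapezoid contributes (Δs_i/2)·[v(s_{i-1}) + v(s_i)].
Sum = 21.8125.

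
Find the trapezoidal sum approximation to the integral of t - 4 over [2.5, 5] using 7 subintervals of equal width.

-0.625

Δt = (5 − 2.5)/7 = 5/14.
f(2.5) = -1.5, f(20/7) = -8/7, f(45/14) = -11/14, f(25/7) = -3/7, f(55/14) = -1/14, f(30/7) = 2/7, f(65/14) = 9/14, f(5) = 1.
T_7 = (Δt/2)·[f(t_0) + 2f(t_1) + ... + 2f(t_{6}) + f(t_7)].
Sum = -0.625.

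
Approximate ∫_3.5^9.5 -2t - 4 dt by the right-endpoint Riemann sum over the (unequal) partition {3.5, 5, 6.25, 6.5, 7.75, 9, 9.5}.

-109.25

Subinterval widths: 1.5, 1.25, 0.25, 1.25, 1.25, 0.5.
Right endpoints: 5, 6.25, 6.5, 7.75, 9, 9.5.
f(5) = -14, f(6.25) = -16.5, f(6.5) = -17, f(7.75) = -19.5, f(9) = -22, f(9.5) = -23.
Sum = Σ Δt_i · f(t_i).
Sum = -109.25.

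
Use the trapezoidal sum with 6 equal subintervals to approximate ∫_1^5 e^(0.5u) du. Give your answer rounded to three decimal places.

21.262

Δu = (5 − 1)/6 = 2/3.
f(1) ≈ 1.649, f(5/3) ≈ 2.301, f(7/3) ≈ 3.211, f(3) ≈ 4.482, f(11/3) ≈ 6.255, f(13/3) ≈ 8.729, f(5) ≈ 12.182.
T_6 = (Δu/2)·[f(u_0) + 2f(u_1) + ... + 2f(u_{5}) + f(u_6)].
Sum ≈ 21.262.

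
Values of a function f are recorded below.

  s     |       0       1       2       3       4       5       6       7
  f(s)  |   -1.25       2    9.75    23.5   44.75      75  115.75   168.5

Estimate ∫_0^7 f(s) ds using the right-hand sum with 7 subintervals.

Δs = 1.
Sum = 1·[2 + 9.75 + 23.5 + 44.75 + 75 + 115.75 + 168.5] = 439.25.

439.25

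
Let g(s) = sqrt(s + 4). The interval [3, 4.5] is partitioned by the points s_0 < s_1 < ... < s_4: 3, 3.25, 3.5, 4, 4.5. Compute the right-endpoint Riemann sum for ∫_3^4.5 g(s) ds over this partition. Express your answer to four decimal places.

4.2298

Subinterval widths: 0.25, 0.25, 0.5, 0.5.
Right endpoints: 3.25, 3.5, 4, 4.5.
g(3.25) ≈ 2.6926, g(3.5) ≈ 2.7386, g(4) ≈ 2.8284, g(4.5) ≈ 2.9155.
Sum = Σ Δs_i · g(s_i).
Sum ≈ 4.2298.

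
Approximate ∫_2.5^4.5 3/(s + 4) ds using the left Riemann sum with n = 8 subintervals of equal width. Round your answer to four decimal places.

0.8185

Δs = (4.5 − 2.5)/8 = 0.25.
Left endpoints: 2.5, 2.75, 3, 3.25, 3.5, 3.75, 4, 4.25.
f(2.5) = 6/13, f(2.75) = 4/9, f(3) = 3/7, f(3.25) = 12/29, f(3.5) = 0.4, f(3.75) = 12/31, f(4) = 0.375, f(4.25) = 4/11.
Sum = Δs · [f(2.5) + f(2.75) + f(3) + ...].
Sum ≈ 0.8185.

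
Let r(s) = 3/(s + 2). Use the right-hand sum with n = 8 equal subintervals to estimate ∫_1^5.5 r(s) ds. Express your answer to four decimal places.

2.5875

Δs = (5.5 − 1)/8 = 0.5625.
Right endpoints: 1.5625, 2.125, 2.6875, 3.25, 3.8125, 4.375, 4.9375, 5.5.
r(1.5625) = 16/19, r(2.125) = 8/11, r(2.6875) = 0.64, r(3.25) = 4/7, r(3.8125) = 16/31, r(4.375) = 8/17, r(4.9375) = 16/37, r(5.5) = 0.4.
Sum = Δs · [r(1.5625) + r(2.125) + r(2.6875) + ...].
Sum ≈ 2.5875.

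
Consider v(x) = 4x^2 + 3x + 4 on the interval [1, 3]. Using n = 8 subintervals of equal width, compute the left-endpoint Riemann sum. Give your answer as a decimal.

50

Δx = (3 − 1)/8 = 0.25.
Left endpoints: 1, 1.25, 1.5, 1.75, 2, 2.25, 2.5, 2.75.
v(1) = 11, v(1.25) = 14, v(1.5) = 17.5, v(1.75) = 21.5, v(2) = 26, v(2.25) = 31, v(2.5) = 36.5, v(2.75) = 42.5.
Sum = Δx · [v(1) + v(1.25) + v(1.5) + ...].
Sum = 50.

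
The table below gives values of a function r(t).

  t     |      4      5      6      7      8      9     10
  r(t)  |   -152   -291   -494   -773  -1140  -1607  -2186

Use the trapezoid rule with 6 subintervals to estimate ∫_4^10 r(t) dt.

Δt = 1.
T_6 = (1/2)·[(-152) + 2·(-291) + 2·(-494) + 2·(-773) + 2·(-1140) + 2·(-1607) + (-2186)] = -5474.

-5474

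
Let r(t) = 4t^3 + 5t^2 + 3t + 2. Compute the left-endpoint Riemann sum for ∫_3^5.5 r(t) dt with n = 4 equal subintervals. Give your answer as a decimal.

902.578125

Δt = (5.5 − 3)/4 = 0.625.
Left endpoints: 3, 3.625, 4.25, 4.875.
r(3) = 164, r(3.625) = 269.1171875, r(4.25) = 412.125, r(4.875) = 598.8828125.
Sum = Δt · [r(3) + r(3.625) + r(4.25) + r(4.875)].
Sum = 902.578125.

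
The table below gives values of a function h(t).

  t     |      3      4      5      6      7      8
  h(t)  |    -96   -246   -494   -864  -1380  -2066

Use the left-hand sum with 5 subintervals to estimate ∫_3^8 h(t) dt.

-3080

Δt = 1.
Sum = 1·[(-96) + (-246) + (-494) + (-864) + (-1380)] = -3080.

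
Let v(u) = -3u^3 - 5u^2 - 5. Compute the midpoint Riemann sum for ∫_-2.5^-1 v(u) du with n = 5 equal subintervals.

-3.4490625

Δu = (-1 − (-2.5))/5 = 0.3.
Midpoints: -2.35, -2.05, -1.75, -1.45, -1.15.
v(-2.35) = 6.321125, v(-2.05) = -0.167125, v(-1.75) = -4.234375, v(-1.45) = -6.366625, v(-1.15) = -7.049875.
Sum = Δu · [v(-2.35) + v(-2.05) + v(-1.75) + v(-1.45) + v(-1.15)].
Sum = -3.4490625.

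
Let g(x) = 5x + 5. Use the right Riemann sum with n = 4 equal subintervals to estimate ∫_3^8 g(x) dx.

Δx = (8 − 3)/4 = 1.25.
Right endpoints: 4.25, 5.5, 6.75, 8.
g(4.25) = 26.25, g(5.5) = 32.5, g(6.75) = 38.75, g(8) = 45.
Sum = Δx · [g(4.25) + g(5.5) + g(6.75) + g(8)].
Sum = 178.125.

178.125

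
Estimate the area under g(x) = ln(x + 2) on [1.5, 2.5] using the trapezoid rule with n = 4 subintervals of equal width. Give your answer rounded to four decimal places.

1.3833

Δx = (2.5 − 1.5)/4 = 0.25.
g(1.5) ≈ 1.2528, g(1.75) ≈ 1.3218, g(2) ≈ 1.3863, g(2.25) ≈ 1.4469, g(2.5) ≈ 1.5041.
T_4 = (Δx/2)·[g(x_0) + 2g(x_1) + 2g(x_2) + 2g(x_3) + g(x_4)].
Sum ≈ 1.3833.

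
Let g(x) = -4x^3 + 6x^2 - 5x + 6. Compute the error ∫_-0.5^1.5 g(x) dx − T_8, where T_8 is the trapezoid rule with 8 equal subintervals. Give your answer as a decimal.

Exact integral: ∫_-0.5^1.5 g(x) dx = 9.
T_8 = 9.
Error = 9 − 9 = 0.

0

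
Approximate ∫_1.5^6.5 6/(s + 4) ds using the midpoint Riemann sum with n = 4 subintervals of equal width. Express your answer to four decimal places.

3.8705

Δs = (6.5 − 1.5)/4 = 1.25.
Midpoints: 2.125, 3.375, 4.625, 5.875.
f(2.125) = 48/49, f(3.375) = 48/59, f(4.625) = 16/23, f(5.875) = 48/79.
Sum = Δs · [f(2.125) + f(3.375) + f(4.625) + f(5.875)].
Sum ≈ 3.8705.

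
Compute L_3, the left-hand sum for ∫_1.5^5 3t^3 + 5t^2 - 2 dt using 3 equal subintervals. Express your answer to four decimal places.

408.6574

Δt = (5 − 1.5)/3 = 7/6.
Left endpoints: 1.5, 8/3, 23/6.
f(1.5) = 19.375, f(8/3) = 814/9, f(23/6) = 5771/24.
Sum = Δt · [f(1.5) + f(8/3) + f(23/6)].
Sum ≈ 408.6574.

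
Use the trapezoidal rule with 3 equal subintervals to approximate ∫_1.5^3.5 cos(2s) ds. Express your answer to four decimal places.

Δs = (3.5 − 1.5)/3 = 2/3.
f(1.5) ≈ -0.9900, f(13/6) ≈ -0.3700, f(17/6) ≈ 0.8159, f(3.5) ≈ 0.7539.
T_3 = (Δs/2)·[f(s_0) + 2f(s_1) + 2f(s_2) + f(s_3)].
Sum ≈ 0.2185.

0.2185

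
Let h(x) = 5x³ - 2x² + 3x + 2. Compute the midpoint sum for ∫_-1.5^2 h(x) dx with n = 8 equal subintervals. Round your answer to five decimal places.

15.61584

Δx = (2 − (-1.5))/8 = 0.4375.
Midpoints: -1.28125, -0.84375, -0.40625, 0.03125, 0.46875, 0.90625, 1.34375, 1.78125.
h(-1.28125) = -512605/32768, h(-0.84375) = -162479/32768, h(-0.40625) = 3799/32768, h(0.03125) = 68549/32768, h(0.46875) = 114091/32768, h(0.90625) = 222745/32768, h(1.34375) = 476831/32768, h(1.78125) = 958669/32768.
Sum = Δx · [h(-1.28125) + h(-0.84375) + h(-0.40625) + ...].
Sum ≈ 15.61584.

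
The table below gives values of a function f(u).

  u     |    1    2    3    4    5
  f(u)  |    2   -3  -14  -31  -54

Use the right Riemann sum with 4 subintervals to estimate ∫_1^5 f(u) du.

Δu = 1.
Sum = 1·[(-3) + (-14) + (-31) + (-54)] = -102.

-102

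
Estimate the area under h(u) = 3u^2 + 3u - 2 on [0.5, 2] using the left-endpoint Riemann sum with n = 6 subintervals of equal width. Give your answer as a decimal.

8.578125

Δu = (2 − 0.5)/6 = 0.25.
Left endpoints: 0.5, 0.75, 1, 1.25, 1.5, 1.75.
h(0.5) = 0.25, h(0.75) = 1.9375, h(1) = 4, h(1.25) = 6.4375, h(1.5) = 9.25, h(1.75) = 12.4375.
Sum = Δu · [h(0.5) + h(0.75) + h(1) + ...].
Sum = 8.578125.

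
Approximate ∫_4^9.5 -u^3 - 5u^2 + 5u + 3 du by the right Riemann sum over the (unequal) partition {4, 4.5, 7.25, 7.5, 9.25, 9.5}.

-4273.9140625

Subinterval widths: 0.5, 2.75, 0.25, 1.75, 0.25.
Right endpoints: 4.5, 7.25, 7.5, 9.25, 9.5.
f(4.5) = -166.875, f(7.25) = -604.640625, f(7.5) = -662.625, f(9.25) = -1170.015625, f(9.5) = -1258.125.
Sum = Σ Δu_i · f(u_i).
Sum = -4273.9140625.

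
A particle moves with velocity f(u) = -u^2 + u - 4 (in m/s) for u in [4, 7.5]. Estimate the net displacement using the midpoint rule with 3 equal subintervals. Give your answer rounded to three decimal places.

-112.770

Δu = (7.5 − 4)/3 = 7/6.
Midpoints: 55/12, 5.75, 83/12.
f(55/12) = -2941/144, f(5.75) = -31.3125, f(83/12) = -6469/144.
Sum = Δu · [f(55/12) + f(5.75) + f(83/12)].
Sum ≈ -112.770.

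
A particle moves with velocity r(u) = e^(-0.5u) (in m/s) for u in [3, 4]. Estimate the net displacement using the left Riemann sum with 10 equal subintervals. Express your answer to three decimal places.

0.180

Δu = (4 − 3)/10 = 0.1.
Left endpoints: 3, 3.1, 3.2, 3.3, 3.4, 3.5, 3.6, 3.7, 3.8, 3.9.
r(3) ≈ 0.223, r(3.1) ≈ 0.212, r(3.2) ≈ 0.202, r(3.3) ≈ 0.192, r(3.4) ≈ 0.183, r(3.5) ≈ 0.174, r(3.6) ≈ 0.165, r(3.7) ≈ 0.157, r(3.8) ≈ 0.150, r(3.9) ≈ 0.142.
Sum = Δu · [r(3) + r(3.1) + r(3.2) + ...].
Sum ≈ 0.180.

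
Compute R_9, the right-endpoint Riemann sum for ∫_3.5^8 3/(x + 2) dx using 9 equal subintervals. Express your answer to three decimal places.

Δx = (8 − 3.5)/9 = 0.5.
Right endpoints: 4, 4.5, 5, 5.5, 6, 6.5, 7, 7.5, 8.
f(4) = 0.5, f(4.5) = 6/13, f(5) = 3/7, f(5.5) = 0.4, f(6) = 0.375, f(6.5) = 6/17, f(7) = 1/3, f(7.5) = 6/19, f(8) = 0.3.
Sum = Δx · [f(4) + f(4.5) + f(5) + ...].
Sum ≈ 1.734.

1.734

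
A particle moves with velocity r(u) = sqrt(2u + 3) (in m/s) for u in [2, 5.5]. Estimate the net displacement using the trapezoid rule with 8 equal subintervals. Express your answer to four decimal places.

Δu = (5.5 − 2)/8 = 0.4375.
r(2) ≈ 2.6458, r(2.4375) ≈ 2.8062, r(2.875) ≈ 2.9580, r(3.3125) ≈ 3.1024, r(3.75) ≈ 3.2404, r(4.1875) ≈ 3.3727, r(4.625) ≈ 3.5000, r(5.0625) ≈ 3.6228, r(5.5) ≈ 3.7417.
T_8 = (Δu/2)·[r(u_0) + 2r(u_1) + ... + 2r(u_{7}) + r(u_8)].
Sum ≈ 11.2859.

11.2859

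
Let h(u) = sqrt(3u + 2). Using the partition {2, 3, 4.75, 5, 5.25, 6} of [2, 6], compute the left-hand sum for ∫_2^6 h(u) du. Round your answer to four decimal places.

13.8309

Subinterval widths: 1, 1.75, 0.25, 0.25, 0.75.
Left endpoints: 2, 3, 4.75, 5, 5.25.
h(2) ≈ 2.8284, h(3) ≈ 3.3166, h(4.75) ≈ 4.0311, h(5) ≈ 4.1231, h(5.25) ≈ 4.2131.
Sum = Σ Δu_i · h(u_i).
Sum ≈ 13.8309.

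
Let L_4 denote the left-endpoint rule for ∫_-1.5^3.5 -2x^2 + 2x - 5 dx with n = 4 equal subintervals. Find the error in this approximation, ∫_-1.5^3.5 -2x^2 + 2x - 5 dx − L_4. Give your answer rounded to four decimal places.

-3.6458

Exact integral: ∫_-1.5^3.5 f(x) dx ≈ -45.833333.
L_4 = -42.1875.
Error ≈ -45.833333 − (-42.1875) ≈ -3.6458.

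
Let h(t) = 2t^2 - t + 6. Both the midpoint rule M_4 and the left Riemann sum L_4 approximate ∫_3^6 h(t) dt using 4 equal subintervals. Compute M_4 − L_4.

18.28125

M_4 = 130.21875.
L_4 = 111.9375.
M_4 − L_4 = 18.28125.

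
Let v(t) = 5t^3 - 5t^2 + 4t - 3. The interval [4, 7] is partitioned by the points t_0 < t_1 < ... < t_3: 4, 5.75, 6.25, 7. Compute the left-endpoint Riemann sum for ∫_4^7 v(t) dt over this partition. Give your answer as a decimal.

Subinterval widths: 1.75, 0.5, 0.75.
Left endpoints: 4, 5.75, 6.25.
v(4) = 253, v(5.75) = 805.234375, v(6.25) = 1047.390625.
Sum = Σ Δt_i · v(t_i).
Sum = 1630.91015625.

1630.91015625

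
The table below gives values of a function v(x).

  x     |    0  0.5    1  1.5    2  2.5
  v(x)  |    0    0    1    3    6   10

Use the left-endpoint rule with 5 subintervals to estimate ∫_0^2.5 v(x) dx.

5

Δx = 0.5.
Sum = 0.5·[0 + 0 + 1 + 3 + 6] = 5.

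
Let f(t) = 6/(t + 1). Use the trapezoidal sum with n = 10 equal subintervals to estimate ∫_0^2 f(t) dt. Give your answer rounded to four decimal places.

Δt = (2 − 0)/10 = 0.2.
f(0) = 6, f(0.2) = 5, f(0.4) = 30/7, f(0.6) = 3.75, f(0.8) = 10/3, f(1) = 3, f(1.2) = 30/11, f(1.4) = 2.5, f(1.6) = 30/13, f(1.8) = 15/7, f(2) = 2.
T_10 = (Δt/2)·[f(t_0) + 2f(t_1) + ... + 2f(t_{9}) + f(t_10)].
Sum ≈ 6.6094.

6.6094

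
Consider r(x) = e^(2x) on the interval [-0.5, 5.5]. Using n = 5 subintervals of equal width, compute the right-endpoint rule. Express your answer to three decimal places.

Δx = (5.5 − (-0.5))/5 = 1.2.
Right endpoints: 0.7, 1.9, 3.1, 4.3, 5.5.
r(0.7) ≈ 4.055, r(1.9) ≈ 44.701, r(3.1) ≈ 492.749, r(4.3) ≈ 5431.660, r(5.5) ≈ 59874.142.
Sum = Δx · [r(0.7) + r(1.9) + r(3.1) + r(4.3) + r(5.5)].
Sum ≈ 79016.768.

79016.768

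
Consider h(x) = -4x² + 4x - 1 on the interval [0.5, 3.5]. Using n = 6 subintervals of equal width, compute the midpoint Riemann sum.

-35.75

Δx = (3.5 − 0.5)/6 = 0.5.
Midpoints: 0.75, 1.25, 1.75, 2.25, 2.75, 3.25.
h(0.75) = -0.25, h(1.25) = -2.25, h(1.75) = -6.25, h(2.25) = -12.25, h(2.75) = -20.25, h(3.25) = -30.25.
Sum = Δx · [h(0.75) + h(1.25) + h(1.75) + ...].
Sum = -35.75.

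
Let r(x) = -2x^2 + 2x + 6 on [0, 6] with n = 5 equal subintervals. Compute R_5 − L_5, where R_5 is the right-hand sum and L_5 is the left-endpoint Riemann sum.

-72

R_5 = -110.88.
L_5 = -38.88.
R_5 − L_5 = -72.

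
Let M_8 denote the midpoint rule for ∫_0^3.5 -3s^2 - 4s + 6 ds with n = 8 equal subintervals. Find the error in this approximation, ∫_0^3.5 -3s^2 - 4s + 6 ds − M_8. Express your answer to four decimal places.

Exact integral: ∫_0^3.5 f(s) ds = -46.375.
M_8 ≈ -46.207520.
Error ≈ -46.375 − (-46.207520) ≈ -0.1675.

-0.1675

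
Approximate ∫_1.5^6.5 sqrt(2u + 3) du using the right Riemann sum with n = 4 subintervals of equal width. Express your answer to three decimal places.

17.383

Δu = (6.5 − 1.5)/4 = 1.25.
Right endpoints: 2.75, 4, 5.25, 6.5.
f(2.75) ≈ 2.915, f(4) ≈ 3.317, f(5.25) ≈ 3.674, f(6.5) ≈ 4.000.
Sum = Δu · [f(2.75) + f(4) + f(5.25) + f(6.5)].
Sum ≈ 17.383.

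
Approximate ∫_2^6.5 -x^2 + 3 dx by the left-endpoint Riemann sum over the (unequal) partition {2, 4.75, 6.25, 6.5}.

-41.109375

Subinterval widths: 2.75, 1.5, 0.25.
Left endpoints: 2, 4.75, 6.25.
f(2) = -1, f(4.75) = -19.5625, f(6.25) = -36.0625.
Sum = Σ Δx_i · f(x_i).
Sum = -41.109375.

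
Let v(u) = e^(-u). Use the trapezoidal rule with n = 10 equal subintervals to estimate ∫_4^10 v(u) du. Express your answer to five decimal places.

0.01882

Δu = (10 − 4)/10 = 0.6.
v(4) ≈ 0.01832, v(4.6) ≈ 0.01005, v(5.2) ≈ 0.00552, v(5.8) ≈ 0.00303, v(6.4) ≈ 0.00166, v(7) ≈ 0.00091, v(7.6) ≈ 0.00050, v(8.2) ≈ 0.00027, v(8.8) ≈ 0.00015, v(9.4) ≈ 0.00008, v(10) ≈ 0.00005.
T_10 = (Δu/2)·[v(u_0) + 2v(u_1) + ... + 2v(u_{9}) + v(u_10)].
Sum ≈ 0.01882.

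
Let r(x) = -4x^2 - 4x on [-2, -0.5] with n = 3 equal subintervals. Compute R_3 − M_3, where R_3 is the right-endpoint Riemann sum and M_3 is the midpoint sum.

R_3 = -1.
M_3 = -2.875.
R_3 − M_3 = 1.875.

1.875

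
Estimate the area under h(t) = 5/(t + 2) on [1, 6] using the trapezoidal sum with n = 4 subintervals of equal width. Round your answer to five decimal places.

Δt = (6 − 1)/4 = 1.25.
h(1) = 5/3, h(2.25) = 20/17, h(3.5) = 10/11, h(4.75) = 20/27, h(6) = 0.625.
T_4 = (Δt/2)·[h(t_0) + 2h(t_1) + 2h(t_2) + 2h(t_3) + h(t_4)].
Sum ≈ 4.96517.

4.96517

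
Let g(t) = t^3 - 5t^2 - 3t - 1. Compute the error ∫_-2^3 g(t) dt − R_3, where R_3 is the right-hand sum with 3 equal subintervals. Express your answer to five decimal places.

Exact integral: ∫_-2^3 g(t) dt ≈ -54.5833333.
R_3 ≈ -66.8518519.
Error ≈ -54.5833333 − (-66.8518519) ≈ 12.26852.

12.26852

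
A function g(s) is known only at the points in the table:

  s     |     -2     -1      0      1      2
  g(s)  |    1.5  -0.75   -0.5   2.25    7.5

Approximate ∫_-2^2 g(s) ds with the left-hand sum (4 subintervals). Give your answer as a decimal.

2.5

Δs = 1.
Sum = 1·[1.5 + (-0.75) + (-0.5) + 2.25] = 2.5.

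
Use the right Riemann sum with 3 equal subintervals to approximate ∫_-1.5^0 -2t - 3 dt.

-3

Δt = (0 − (-1.5))/3 = 0.5.
Right endpoints: -1, -0.5, 0.
f(-1) = -1, f(-0.5) = -2, f(0) = -3.
Sum = Δt · [f(-1) + f(-0.5) + f(0)].
Sum = -3.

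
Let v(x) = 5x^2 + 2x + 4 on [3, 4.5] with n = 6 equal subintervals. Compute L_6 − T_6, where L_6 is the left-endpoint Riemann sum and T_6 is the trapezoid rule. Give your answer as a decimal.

-7.40625

L_6 = 116.796875.
T_6 = 124.203125.
L_6 − T_6 = -7.40625.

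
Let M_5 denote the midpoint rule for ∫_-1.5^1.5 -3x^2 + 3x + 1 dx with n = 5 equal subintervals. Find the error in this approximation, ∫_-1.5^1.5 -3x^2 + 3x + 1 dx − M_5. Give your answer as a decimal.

-0.27

Exact integral: ∫_-1.5^1.5 f(x) dx = -3.75.
M_5 = -3.48.
Error = -3.75 − (-3.48) = -0.27.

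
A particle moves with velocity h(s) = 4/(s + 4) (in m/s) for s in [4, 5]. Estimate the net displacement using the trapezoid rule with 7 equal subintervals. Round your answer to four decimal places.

Δs = (5 − 4)/7 = 1/7.
h(4) = 0.5, h(29/7) = 28/57, h(30/7) = 14/29, h(31/7) = 28/59, h(32/7) = 7/15, h(33/7) = 28/61, h(34/7) = 14/31, h(5) = 4/9.
T_7 = (Δs/2)·[h(s_0) + 2h(s_1) + ... + 2h(s_{6}) + h(s_7)].
Sum ≈ 0.4712.

0.4712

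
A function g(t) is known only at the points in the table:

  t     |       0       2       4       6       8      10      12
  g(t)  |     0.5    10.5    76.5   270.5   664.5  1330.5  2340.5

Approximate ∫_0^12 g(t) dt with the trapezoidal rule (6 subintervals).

7046

Δt = 2.
T_6 = (2/2)·[0.5 + 2·10.5 + 2·76.5 + 2·270.5 + 2·664.5 + 2·1330.5 + 2340.5] = 7046.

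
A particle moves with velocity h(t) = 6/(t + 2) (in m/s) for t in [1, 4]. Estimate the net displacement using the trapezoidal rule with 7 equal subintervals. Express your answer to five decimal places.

Δt = (4 − 1)/7 = 3/7.
h(1) = 2, h(10/7) = 1.75, h(13/7) = 14/9, h(16/7) = 1.4, h(19/7) = 14/11, h(22/7) = 7/6, h(25/7) = 14/13, h(4) = 1.
T_7 = (Δt/2)·[h(t_0) + 2h(t_1) + ... + 2h(t_{6}) + h(t_7)].
Sum ≈ 4.16652.

4.16652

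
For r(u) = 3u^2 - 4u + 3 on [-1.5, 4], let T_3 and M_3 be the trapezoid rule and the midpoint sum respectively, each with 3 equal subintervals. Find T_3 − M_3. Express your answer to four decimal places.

T_3 ≈ 65.618056.
M_3 ≈ 51.753472.
T_3 − M_3 ≈ 13.8646.

13.8646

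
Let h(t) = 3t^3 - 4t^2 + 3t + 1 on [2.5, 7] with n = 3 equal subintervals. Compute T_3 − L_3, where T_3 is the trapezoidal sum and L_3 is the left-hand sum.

T_3 = 1468.96875.
L_3 = 850.5.
T_3 − L_3 = 618.46875.

618.46875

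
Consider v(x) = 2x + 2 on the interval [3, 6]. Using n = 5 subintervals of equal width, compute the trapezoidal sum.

33

Δx = (6 − 3)/5 = 0.6.
v(3) = 8, v(3.6) = 9.2, v(4.2) = 10.4, v(4.8) = 11.6, v(5.4) = 12.8, v(6) = 14.
T_5 = (Δx/2)·[v(x_0) + 2v(x_1) + ... + 2v(x_{4}) + v(x_5)].
Sum = 33.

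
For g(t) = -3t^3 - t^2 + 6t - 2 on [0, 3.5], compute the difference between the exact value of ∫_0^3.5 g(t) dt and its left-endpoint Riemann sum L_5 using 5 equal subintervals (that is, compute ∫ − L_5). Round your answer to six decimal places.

-37.168542

Exact integral: ∫_0^3.5 g(t) dt ≈ -97.08854167.
L_5 = -59.92.
Error ≈ -97.08854167 − (-59.92) ≈ -37.168542.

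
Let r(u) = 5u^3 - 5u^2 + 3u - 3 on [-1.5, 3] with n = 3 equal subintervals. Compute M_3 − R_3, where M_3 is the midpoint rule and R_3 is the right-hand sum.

-114.5390625

M_3 = 35.6484375.
R_3 = 150.1875.
M_3 − R_3 = -114.5390625.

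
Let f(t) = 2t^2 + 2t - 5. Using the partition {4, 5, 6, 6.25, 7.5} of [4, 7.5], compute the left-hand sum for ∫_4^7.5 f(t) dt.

216.78125

Subinterval widths: 1, 1, 0.25, 1.25.
Left endpoints: 4, 5, 6, 6.25.
f(4) = 35, f(5) = 55, f(6) = 79, f(6.25) = 85.625.
Sum = Σ Δt_i · f(t_i).
Sum = 216.78125.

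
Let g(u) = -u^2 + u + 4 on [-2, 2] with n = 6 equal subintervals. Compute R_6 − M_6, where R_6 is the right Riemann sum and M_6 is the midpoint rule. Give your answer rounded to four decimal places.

R_6 ≈ 11.703704.
M_6 ≈ 10.814815.
R_6 − M_6 ≈ 0.8889.

0.8889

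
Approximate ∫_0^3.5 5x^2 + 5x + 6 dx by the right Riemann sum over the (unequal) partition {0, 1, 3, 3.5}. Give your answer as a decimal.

190.375

Subinterval widths: 1, 2, 0.5.
Right endpoints: 1, 3, 3.5.
f(1) = 16, f(3) = 66, f(3.5) = 84.75.
Sum = Σ Δx_i · f(x_i).
Sum = 190.375.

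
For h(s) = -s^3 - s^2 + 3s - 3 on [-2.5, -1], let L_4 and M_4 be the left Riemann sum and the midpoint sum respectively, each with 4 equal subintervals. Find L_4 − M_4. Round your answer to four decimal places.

L_4 ≈ -6.670898.
M_4 ≈ -7.809082.
L_4 − M_4 ≈ 1.1382.

1.1382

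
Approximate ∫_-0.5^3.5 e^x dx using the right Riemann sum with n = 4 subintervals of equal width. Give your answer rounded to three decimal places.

51.428

Δx = (3.5 − (-0.5))/4 = 1.
Right endpoints: 0.5, 1.5, 2.5, 3.5.
f(0.5) ≈ 1.649, f(1.5) ≈ 4.482, f(2.5) ≈ 12.182, f(3.5) ≈ 33.115.
Sum = Δx · [f(0.5) + f(1.5) + f(2.5) + f(3.5)].
Sum ≈ 51.428.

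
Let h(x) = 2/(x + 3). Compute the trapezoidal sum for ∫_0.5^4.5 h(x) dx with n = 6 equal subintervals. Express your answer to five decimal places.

1.52899

Δx = (4.5 − 0.5)/6 = 2/3.
h(0.5) = 4/7, h(7/6) = 0.48, h(11/6) = 12/29, h(2.5) = 4/11, h(19/6) = 12/37, h(23/6) = 12/41, h(4.5) = 4/15.
T_6 = (Δx/2)·[h(x_0) + 2h(x_1) + ... + 2h(x_{5}) + h(x_6)].
Sum ≈ 1.52899.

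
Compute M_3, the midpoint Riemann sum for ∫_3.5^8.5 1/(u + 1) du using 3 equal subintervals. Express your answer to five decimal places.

0.74290

Δu = (8.5 − 3.5)/3 = 5/3.
Midpoints: 13/3, 6, 23/3.
f(13/3) = 0.1875, f(6) = 1/7, f(23/3) = 3/26.
Sum = Δu · [f(13/3) + f(6) + f(23/3)].
Sum ≈ 0.74290.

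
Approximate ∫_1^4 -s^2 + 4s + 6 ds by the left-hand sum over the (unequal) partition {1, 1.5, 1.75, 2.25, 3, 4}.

Subinterval widths: 0.5, 0.25, 0.5, 0.75, 1.
Left endpoints: 1, 1.5, 1.75, 2.25, 3.
f(1) = 9, f(1.5) = 9.75, f(1.75) = 9.9375, f(2.25) = 9.9375, f(3) = 9.
Sum = Σ Δs_i · f(s_i).
Sum = 28.359375.

28.359375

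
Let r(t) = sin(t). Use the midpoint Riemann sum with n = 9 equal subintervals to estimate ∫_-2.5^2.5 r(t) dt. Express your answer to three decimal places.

0.000

Δt = (2.5 − (-2.5))/9 = 5/9.
Midpoints: -20/9, -5/3, -10/9, -5/9, 0, 5/9, 10/9, 5/3, 20/9.
r(-20/9) ≈ -0.795, r(-5/3) ≈ -0.995, r(-10/9) ≈ -0.896, r(-5/9) ≈ -0.527, r(0) ≈ 0.000, r(5/9) ≈ 0.527, r(10/9) ≈ 0.896, r(5/3) ≈ 0.995, r(20/9) ≈ 0.795.
Sum = Δt · [r(-20/9) + r(-5/3) + r(-10/9) + ...].
Sum ≈ 0.000.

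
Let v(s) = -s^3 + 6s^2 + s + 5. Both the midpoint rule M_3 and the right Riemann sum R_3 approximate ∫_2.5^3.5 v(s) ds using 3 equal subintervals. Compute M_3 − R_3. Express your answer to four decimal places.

M_3 ≈ 34.777778.
R_3 ≈ 36.319444.
M_3 − R_3 ≈ -1.5417.

-1.5417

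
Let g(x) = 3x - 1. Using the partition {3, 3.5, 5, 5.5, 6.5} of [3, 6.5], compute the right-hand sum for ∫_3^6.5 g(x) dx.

52

Subinterval widths: 0.5, 1.5, 0.5, 1.
Right endpoints: 3.5, 5, 5.5, 6.5.
g(3.5) = 9.5, g(5) = 14, g(5.5) = 15.5, g(6.5) = 18.5.
Sum = Σ Δx_i · g(x_i).
Sum = 52.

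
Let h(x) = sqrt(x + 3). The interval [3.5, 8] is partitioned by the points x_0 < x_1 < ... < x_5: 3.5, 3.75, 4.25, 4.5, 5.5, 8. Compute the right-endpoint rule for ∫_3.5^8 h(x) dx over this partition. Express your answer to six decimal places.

13.887501

Subinterval widths: 0.25, 0.5, 0.25, 1, 2.5.
Right endpoints: 3.75, 4.25, 4.5, 5.5, 8.
h(3.75) ≈ 2.598076, h(4.25) ≈ 2.692582, h(4.5) ≈ 2.738613, h(5.5) ≈ 2.915476, h(8) ≈ 3.316625.
Sum = Σ Δx_i · h(x_i).
Sum ≈ 13.887501.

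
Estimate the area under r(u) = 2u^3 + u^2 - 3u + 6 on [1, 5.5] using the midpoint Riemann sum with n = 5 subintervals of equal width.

489.054375

Δu = (5.5 − 1)/5 = 0.9.
Midpoints: 1.45, 2.35, 3.25, 4.15, 5.05.
r(1.45) = 9.84975, r(2.35) = 30.42825, r(3.25) = 75.46875, r(4.15) = 153.71925, r(5.05) = 273.92775.
Sum = Δu · [r(1.45) + r(2.35) + r(3.25) + r(4.15) + r(5.05)].
Sum = 489.054375.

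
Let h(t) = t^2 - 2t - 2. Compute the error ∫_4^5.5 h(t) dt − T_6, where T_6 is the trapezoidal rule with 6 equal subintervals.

Exact integral: ∫_4^5.5 h(t) dt = 16.875.
T_6 = 16.890625.
Error = 16.875 − 16.890625 = -0.015625.

-0.015625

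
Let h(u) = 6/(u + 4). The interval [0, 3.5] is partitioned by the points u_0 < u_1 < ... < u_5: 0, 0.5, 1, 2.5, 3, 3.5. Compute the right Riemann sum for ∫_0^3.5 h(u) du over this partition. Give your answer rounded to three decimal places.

3.480

Subinterval widths: 0.5, 0.5, 1.5, 0.5, 0.5.
Right endpoints: 0.5, 1, 2.5, 3, 3.5.
h(0.5) = 4/3, h(1) = 1.2, h(2.5) = 12/13, h(3) = 6/7, h(3.5) = 0.8.
Sum = Σ Δu_i · h(u_i).
Sum ≈ 3.480.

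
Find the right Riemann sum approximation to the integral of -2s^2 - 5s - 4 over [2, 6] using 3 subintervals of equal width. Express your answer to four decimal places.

-293.0370

Δs = (6 − 2)/3 = 4/3.
Right endpoints: 10/3, 14/3, 6.
f(10/3) = -386/9, f(14/3) = -638/9, f(6) = -106.
Sum = Δs · [f(10/3) + f(14/3) + f(6)].
Sum ≈ -293.0370.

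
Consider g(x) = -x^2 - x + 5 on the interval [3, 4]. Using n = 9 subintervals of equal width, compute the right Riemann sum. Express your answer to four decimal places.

-11.2798

Δx = (4 − 3)/9 = 1/9.
Right endpoints: 28/9, 29/9, 10/3, 31/9, 32/9, 11/3, 34/9, 35/9, 4.
g(28/9) = -631/81, g(29/9) = -697/81, g(10/3) = -85/9, g(31/9) = -835/81, g(32/9) = -907/81, g(11/3) = -109/9, g(34/9) = -1057/81, g(35/9) = -1135/81, g(4) = -15.
Sum = Δx · [g(28/9) + g(29/9) + g(10/3) + ...].
Sum ≈ -11.2798.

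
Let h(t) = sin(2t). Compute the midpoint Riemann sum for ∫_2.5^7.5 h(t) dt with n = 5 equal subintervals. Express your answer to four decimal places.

0.6200

Δt = (7.5 − 2.5)/5 = 1.
Midpoints: 3, 4, 5, 6, 7.
h(3) ≈ -0.2794, h(4) ≈ 0.9894, h(5) ≈ -0.5440, h(6) ≈ -0.5366, h(7) ≈ 0.9906.
Sum = Δt · [h(3) + h(4) + h(5) + h(6) + h(7)].
Sum ≈ 0.6200.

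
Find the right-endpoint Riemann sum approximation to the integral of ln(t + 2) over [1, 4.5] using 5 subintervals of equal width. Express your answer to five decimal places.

Δt = (4.5 − 1)/5 = 0.7.
Right endpoints: 1.7, 2.4, 3.1, 3.8, 4.5.
f(1.7) ≈ 1.30833, f(2.4) ≈ 1.48160, f(3.1) ≈ 1.62924, f(3.8) ≈ 1.75786, f(4.5) ≈ 1.87180.
Sum = Δt · [f(1.7) + f(2.4) + f(3.1) + f(3.8) + f(4.5)].
Sum ≈ 5.63419.

5.63419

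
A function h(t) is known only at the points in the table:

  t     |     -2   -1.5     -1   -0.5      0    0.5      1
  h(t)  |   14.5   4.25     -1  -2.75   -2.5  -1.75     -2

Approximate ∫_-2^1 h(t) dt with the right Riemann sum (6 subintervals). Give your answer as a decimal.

-2.875

Δt = 0.5.
Sum = 0.5·[4.25 + (-1) + (-2.75) + (-2.5) + (-1.75) + (-2)] = -2.875.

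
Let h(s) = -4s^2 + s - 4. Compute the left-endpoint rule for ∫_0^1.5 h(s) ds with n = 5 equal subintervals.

-8.34

Δs = (1.5 − 0)/5 = 0.3.
Left endpoints: 0, 0.3, 0.6, 0.9, 1.2.
h(0) = -4, h(0.3) = -4.06, h(0.6) = -4.84, h(0.9) = -6.34, h(1.2) = -8.56.
Sum = Δs · [h(0) + h(0.3) + h(0.6) + h(0.9) + h(1.2)].
Sum = -8.34.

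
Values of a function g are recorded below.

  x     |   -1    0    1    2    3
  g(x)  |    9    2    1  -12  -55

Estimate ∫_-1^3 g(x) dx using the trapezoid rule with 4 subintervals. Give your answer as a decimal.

Δx = 1.
T_4 = (1/2)·[9 + 2·2 + 2·1 + 2·(-12) + (-55)] = -32.

-32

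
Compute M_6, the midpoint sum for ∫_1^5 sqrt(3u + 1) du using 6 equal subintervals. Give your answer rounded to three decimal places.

Δu = (5 − 1)/6 = 2/3.
Midpoints: 4/3, 2, 8/3, 10/3, 4, 14/3.
f(4/3) ≈ 2.236, f(2) ≈ 2.646, f(8/3) ≈ 3.000, f(10/3) ≈ 3.317, f(4) ≈ 3.606, f(14/3) ≈ 3.873.
Sum = Δu · [f(4/3) + f(2) + f(8/3) + ...].
Sum ≈ 12.451.

12.451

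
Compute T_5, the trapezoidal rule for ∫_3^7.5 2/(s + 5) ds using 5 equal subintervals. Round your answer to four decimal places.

Δs = (7.5 − 3)/5 = 0.9.
f(3) = 0.25, f(3.9) = 20/89, f(4.8) = 10/49, f(5.7) = 20/107, f(6.6) = 5/29, f(7.5) = 0.16.
T_5 = (Δs/2)·[f(s_0) + 2f(s_1) + ... + 2f(s_{4}) + f(s_5)].
Sum ≈ 0.8938.

0.8938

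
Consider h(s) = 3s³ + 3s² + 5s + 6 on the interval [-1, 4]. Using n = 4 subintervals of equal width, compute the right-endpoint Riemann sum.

510.859375

Δs = (4 − (-1))/4 = 1.25.
Right endpoints: 0.25, 1.5, 2.75, 4.
h(0.25) = 7.484375, h(1.5) = 30.375, h(2.75) = 104.828125, h(4) = 266.
Sum = Δs · [h(0.25) + h(1.5) + h(2.75) + h(4)].
Sum = 510.859375.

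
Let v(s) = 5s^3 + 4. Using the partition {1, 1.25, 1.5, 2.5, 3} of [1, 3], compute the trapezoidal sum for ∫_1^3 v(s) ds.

113.95703125

Subinterval widths: 0.25, 0.25, 1, 0.5.
v(1) = 9, v(1.25) = 13.765625, v(1.5) = 20.875, v(2.5) = 82.125, v(3) = 139.
On each subinterval the trapezoid contributes (Δs_i/2)·[v(s_{i-1}) + v(s_i)].
Sum = 113.95703125.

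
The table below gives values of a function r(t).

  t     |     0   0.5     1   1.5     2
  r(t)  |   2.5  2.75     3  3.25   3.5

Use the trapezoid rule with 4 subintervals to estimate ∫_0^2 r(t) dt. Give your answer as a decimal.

Δt = 0.5.
T_4 = (0.5/2)·[2.5 + 2·2.75 + 2·3 + 2·3.25 + 3.5] = 6.

6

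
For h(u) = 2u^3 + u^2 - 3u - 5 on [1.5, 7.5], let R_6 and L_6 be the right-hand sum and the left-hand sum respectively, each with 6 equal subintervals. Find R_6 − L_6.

R_6 = 2072.5.
L_6 = 1199.5.
R_6 − L_6 = 873.

873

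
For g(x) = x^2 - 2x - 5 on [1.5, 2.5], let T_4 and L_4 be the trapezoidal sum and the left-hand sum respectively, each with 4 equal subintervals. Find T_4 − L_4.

T_4 = -4.90625.
L_4 = -5.15625.
T_4 − L_4 = 0.25.

0.25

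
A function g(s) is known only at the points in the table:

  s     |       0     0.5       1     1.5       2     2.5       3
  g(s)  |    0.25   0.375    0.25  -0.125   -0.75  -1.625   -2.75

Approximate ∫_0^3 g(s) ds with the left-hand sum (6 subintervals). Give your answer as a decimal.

-0.8125

Δs = 0.5.
Sum = 0.5·[0.25 + 0.375 + 0.25 + (-0.125) + (-0.75) + (-1.625)] = -0.8125.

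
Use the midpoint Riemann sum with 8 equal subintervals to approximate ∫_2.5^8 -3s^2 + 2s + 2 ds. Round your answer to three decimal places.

Δs = (8 − 2.5)/8 = 0.6875.
Midpoints: 2.84375, 3.53125, 4.21875, 4.90625, 5.59375, 6.28125, 6.96875, 7.65625.
f(2.84375) = -16971/1024, f(3.53125) = -29027/1024, f(4.21875) = -43987/1024, f(4.90625) = -61851/1024, f(5.59375) = -82619/1024, f(6.28125) = -106291/1024, f(6.96875) = -132867/1024, f(7.65625) = -162347/1024.
Sum = Δs · [f(2.84375) + f(3.53125) + f(4.21875) + ...].
Sum ≈ -426.975.

-426.975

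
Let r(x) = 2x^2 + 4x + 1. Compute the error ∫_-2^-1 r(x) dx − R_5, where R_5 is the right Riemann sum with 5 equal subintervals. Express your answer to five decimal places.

Exact integral: ∫_-2^-1 r(x) dx ≈ -0.3333333.
R_5 = -0.52.
Error ≈ -0.3333333 − (-0.52) ≈ 0.18667.

0.18667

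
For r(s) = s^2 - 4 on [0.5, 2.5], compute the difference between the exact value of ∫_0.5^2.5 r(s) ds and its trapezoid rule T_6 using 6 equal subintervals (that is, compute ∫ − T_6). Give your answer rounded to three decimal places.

Exact integral: ∫_0.5^2.5 r(s) ds ≈ -2.83333.
T_6 ≈ -2.79630.
Error ≈ -2.83333 − (-2.79630) ≈ -0.037.

-0.037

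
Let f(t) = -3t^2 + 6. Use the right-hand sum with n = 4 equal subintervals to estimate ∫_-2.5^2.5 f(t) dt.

-5.15625

Δt = (2.5 − (-2.5))/4 = 1.25.
Right endpoints: -1.25, 0, 1.25, 2.5.
f(-1.25) = 1.3125, f(0) = 6, f(1.25) = 1.3125, f(2.5) = -12.75.
Sum = Δt · [f(-1.25) + f(0) + f(1.25) + f(2.5)].
Sum = -5.15625.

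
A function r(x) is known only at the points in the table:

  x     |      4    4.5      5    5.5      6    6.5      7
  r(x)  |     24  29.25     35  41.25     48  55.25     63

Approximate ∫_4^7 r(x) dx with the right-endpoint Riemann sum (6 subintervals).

Δx = 0.5.
Sum = 0.5·[29.25 + 35 + 41.25 + 48 + 55.25 + 63] = 135.875.

135.875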